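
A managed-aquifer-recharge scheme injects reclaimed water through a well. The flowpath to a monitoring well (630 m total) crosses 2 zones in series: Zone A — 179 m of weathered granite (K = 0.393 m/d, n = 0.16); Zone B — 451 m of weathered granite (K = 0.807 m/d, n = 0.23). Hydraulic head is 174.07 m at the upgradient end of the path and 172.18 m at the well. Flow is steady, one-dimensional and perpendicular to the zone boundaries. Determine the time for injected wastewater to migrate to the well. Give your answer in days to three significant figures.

71000 days

Total head drop ΔH = 174.07 − 172.18 = 1.89 m
Continuity: the same q passes through each zone, so ΔH = q·Σ(L_j/K_j) — the zones act as resistances in series.
Σ(L/K) = 179/0.393 + 451/0.807 = 455.5 + 558.9 = 1014 d
q = ΔH / Σ(L/K) = 1.89 / 1014 = 0.001863 m/d (same in every zone)
Zone A: v = q/n = 0.001863/0.16 = 0.01165 m/d → t_A = 179/0.01165 = 15370 d
Zone B: v = q/n = 0.001863/0.23 = 0.008101 m/d → t_B = 451/0.008101 = 55670 d
Total t = 15370 + 55670 = 71040 d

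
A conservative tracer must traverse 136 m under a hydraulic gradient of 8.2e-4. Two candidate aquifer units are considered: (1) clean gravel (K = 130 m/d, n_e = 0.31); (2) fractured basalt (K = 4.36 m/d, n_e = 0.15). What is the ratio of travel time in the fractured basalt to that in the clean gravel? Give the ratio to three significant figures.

14.4

Unit 1 (clean gravel): v = 130×8.2e-4/0.31 = 0.3439 m/d, t = 136/0.3439 = 395.5 d
Unit 2 (fractured basalt): v = 4.36×8.2e-4/0.15 = 0.02383 m/d, t = 136/0.02383 = 5706 d
t(fractured basalt) / t(clean gravel) = 5706/395.5 = 14.4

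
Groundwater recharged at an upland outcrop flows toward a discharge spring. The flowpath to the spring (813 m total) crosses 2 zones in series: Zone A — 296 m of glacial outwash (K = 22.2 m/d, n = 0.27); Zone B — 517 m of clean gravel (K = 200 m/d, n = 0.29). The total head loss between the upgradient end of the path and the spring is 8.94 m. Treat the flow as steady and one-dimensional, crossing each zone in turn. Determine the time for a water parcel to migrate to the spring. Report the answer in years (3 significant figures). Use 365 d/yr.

1.12 years

Continuity: the same q passes through each zone, so ΔH = q·Σ(L_j/K_j) — the zones act as resistances in series.
Σ(L/K) = 296/22.2 + 517/200 = 13.33 + 2.585 = 15.92 d
q = ΔH / Σ(L/K) = 8.94 / 15.92 = 0.5616 m/d (same in every zone)
Zone A: v = q/n = 0.5616/0.27 = 2.080 m/d → t_A = 296/2.080 = 142.3 d
Zone B: v = q/n = 0.5616/0.29 = 1.937 m/d → t_B = 517/1.937 = 267.0 d
Total t = 142.3 + 267.0 = 409.3 d
   = 409.3 / 365 = 1.12 yr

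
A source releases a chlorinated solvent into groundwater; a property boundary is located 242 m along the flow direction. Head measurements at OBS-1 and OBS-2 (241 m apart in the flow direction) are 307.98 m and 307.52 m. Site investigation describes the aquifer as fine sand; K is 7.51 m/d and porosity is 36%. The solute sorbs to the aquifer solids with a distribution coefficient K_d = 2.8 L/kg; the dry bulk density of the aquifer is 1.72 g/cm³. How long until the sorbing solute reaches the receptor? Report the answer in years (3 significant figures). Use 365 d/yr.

Hydraulic gradient i = (307.98 − 307.52) / 241 = 0.46 / 241 = 0.001909
q = Ki = 7.51 × 0.001909 = 0.01433 m/d
Average linear velocity = 0.01433 / 0.36 = 0.03982 m/d
Retardation R = 1 + ρ_b·K_d/n = 1 + 1.72×2.8/0.36 = 14.38
Contaminant velocity v_c = v/R = 0.03982/14.38 = 0.002769 m/d
t = L/v_c = 242/0.002769 = 87380 d
   = 87380/365 = 239 yr

239 years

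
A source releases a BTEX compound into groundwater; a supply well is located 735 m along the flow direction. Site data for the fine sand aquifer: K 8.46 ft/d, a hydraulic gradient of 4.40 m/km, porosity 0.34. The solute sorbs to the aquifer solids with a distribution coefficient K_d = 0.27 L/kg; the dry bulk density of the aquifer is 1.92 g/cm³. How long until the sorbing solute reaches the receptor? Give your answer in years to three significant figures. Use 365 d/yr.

K = 8.46 ft/d × 0.3048 = 2.579 m/d
Darcy flux q = K·i = 2.579 × 0.0044 = 0.01135 m/d
Average linear velocity = 0.01135 / 0.34 = 0.03337 m/d
Retardation R = 1 + ρ_b·K_d/n = 1 + 1.92×0.27/0.34 = 2.525
Contaminant velocity v_c = v/R = 0.03337/2.525 = 0.01322 m/d
t = L/v_c = 735/0.01322 = 55610 d
   = 55610/365 = 152 yr

152 years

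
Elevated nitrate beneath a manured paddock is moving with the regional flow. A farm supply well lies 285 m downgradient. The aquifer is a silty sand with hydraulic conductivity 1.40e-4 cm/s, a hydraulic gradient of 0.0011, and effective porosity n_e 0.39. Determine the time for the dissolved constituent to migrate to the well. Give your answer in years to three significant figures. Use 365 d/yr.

K = 1.40e-4 cm/s × 864 = 0.1210 m/d
Darcy flux q = K·i = 0.1210 × 0.0011 = 1.331e-4 m/d
v = Ki/n = 0.1210·0.0011/0.39 = 3.412e-4 m/d
t = L / v = 285 / 3.412e-4 = 835400 d
   = 835400 / 365 = 2290 yr

2290 years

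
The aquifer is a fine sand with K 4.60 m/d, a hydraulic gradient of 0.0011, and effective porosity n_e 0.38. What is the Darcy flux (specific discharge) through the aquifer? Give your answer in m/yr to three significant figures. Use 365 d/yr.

Darcy flux q = K·i = 4.60 × 0.0011 = 0.005060 m/d
   = 0.005060 × 365 = 1.85 m/yr

1.85 m/yr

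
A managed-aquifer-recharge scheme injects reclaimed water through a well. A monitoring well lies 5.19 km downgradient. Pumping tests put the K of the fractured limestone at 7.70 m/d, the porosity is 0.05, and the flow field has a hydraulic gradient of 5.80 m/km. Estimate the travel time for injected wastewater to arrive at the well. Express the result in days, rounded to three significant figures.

Darcy flux q = K·i = 7.70 × 0.0058 = 0.04466 m/d
v_s = q/n_e = 0.04466/0.05 = 0.8932 m/d
L = 5.19 km = 5190 m
t = L / v = 5190 / 0.8932 = 5811 d

5810 days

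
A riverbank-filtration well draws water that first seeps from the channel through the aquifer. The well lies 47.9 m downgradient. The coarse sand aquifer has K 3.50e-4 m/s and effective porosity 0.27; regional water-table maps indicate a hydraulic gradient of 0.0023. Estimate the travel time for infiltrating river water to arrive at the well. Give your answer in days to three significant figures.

186 days

K = 3.50e-4 m/s × 86400 s/d = 30.24 m/d
Darcy flux q = K·i = 30.24 × 0.0023 = 0.06955 m/d
Seepage velocity v = q / n = 0.06955 / 0.27 = 0.2576 m/d
t = L / v = 47.9 / 0.2576 = 185.9 d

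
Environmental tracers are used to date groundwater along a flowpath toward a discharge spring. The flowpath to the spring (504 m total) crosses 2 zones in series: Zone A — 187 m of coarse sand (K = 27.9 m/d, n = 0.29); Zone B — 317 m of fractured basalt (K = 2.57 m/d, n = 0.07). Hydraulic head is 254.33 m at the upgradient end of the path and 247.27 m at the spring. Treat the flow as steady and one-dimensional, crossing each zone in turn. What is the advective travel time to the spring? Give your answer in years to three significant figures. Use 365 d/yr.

3.86 years

Total head drop ΔH = 254.33 − 247.27 = 7.06 m
Continuity: the same q passes through each zone, so ΔH = q·Σ(L_j/K_j) — the zones act as resistances in series.
Σ(L/K) = 187/27.9 + 317/2.57 = 6.703 + 123.3 = 130.0 d
q = ΔH / Σ(L/K) = 7.06 / 130.0 = 0.05429 m/d (same in every zone)
Zone A: v = q/n = 0.05429/0.29 = 0.1872 m/d → t_A = 187/0.1872 = 998.9 d
Zone B: v = q/n = 0.05429/0.07 = 0.7755 m/d → t_B = 317/0.7755 = 408.8 d
Total t = 998.9 + 408.8 = 1408 d
   = 1408 / 365 = 3.86 yr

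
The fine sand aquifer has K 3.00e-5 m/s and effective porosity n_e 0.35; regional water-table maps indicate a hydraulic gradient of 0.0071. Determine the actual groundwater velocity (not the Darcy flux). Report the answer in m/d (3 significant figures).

K = 3.00e-5 m/s × 86400 s/d = 2.592 m/d
Specific discharge q = 2.592 × 0.0071 = 0.01840 m/d
Average linear velocity = 0.01840 / 0.35 = 0.05258 m/d

0.0526 m/d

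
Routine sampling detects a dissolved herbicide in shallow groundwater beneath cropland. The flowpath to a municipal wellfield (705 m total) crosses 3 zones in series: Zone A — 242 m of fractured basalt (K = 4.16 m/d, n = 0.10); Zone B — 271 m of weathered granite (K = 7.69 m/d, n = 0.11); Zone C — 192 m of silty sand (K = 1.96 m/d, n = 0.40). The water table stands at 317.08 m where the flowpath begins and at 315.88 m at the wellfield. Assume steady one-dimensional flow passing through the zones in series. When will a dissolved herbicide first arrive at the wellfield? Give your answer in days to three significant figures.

Total head drop ΔH = 317.08 − 315.88 = 1.20 m
Continuity: the same q passes through each zone, so ΔH = q·Σ(L_j/K_j) — the zones act as resistances in series.
Σ(L/K) = 242/4.16 + 271/7.69 + 192/1.96 = 58.17 + 35.24 + 97.96 = 191.4 d
q = ΔH / Σ(L/K) = 1.20 / 191.4 = 0.006270 m/d (same in every zone)
Zone A: v = q/n = 0.006270/0.10 = 0.06270 m/d → t_A = 242/0.06270 = 3859 d
Zone B: v = q/n = 0.006270/0.11 = 0.05700 m/d → t_B = 271/0.05700 = 4754 d
Zone C: v = q/n = 0.006270/0.40 = 0.01568 m/d → t_C = 192/0.01568 = 12250 d
Total t = 3859 + 4754 + 12250 = 20860 d

20900 days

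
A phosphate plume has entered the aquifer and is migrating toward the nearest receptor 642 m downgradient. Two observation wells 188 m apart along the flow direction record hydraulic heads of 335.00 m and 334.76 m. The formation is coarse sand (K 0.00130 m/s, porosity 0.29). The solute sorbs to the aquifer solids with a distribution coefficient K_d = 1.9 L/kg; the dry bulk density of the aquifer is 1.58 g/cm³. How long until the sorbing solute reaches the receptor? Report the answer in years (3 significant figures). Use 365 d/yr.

40.4 years

Hydraulic gradient i = (335.00 − 334.76) / 188 = 0.24 / 188 = 0.001277
K = 0.00130 m/s × 86400 s/d = 112.3 m/d
q = Ki = 112.3 × 0.001277 = 0.1434 m/d
v_s = q/n_e = 0.1434/0.29 = 0.4944 m/d
Retardation R = 1 + ρ_b·K_d/n = 1 + 1.58×1.9/0.29 = 11.35
Contaminant velocity v_c = v/R = 0.4944/11.35 = 0.04356 m/d
t = L/v_c = 642/0.04356 = 14740 d
   = 14740/365 = 40.4 yr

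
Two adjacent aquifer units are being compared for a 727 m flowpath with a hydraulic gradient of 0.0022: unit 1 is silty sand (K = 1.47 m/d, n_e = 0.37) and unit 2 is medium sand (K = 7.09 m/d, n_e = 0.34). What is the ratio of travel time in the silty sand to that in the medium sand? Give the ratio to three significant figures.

Unit 1 (silty sand): v = 1.47×0.0022/0.37 = 0.008741 m/d, t = 727/0.008741 = 83180 d
Unit 2 (medium sand): v = 7.09×0.0022/0.34 = 0.04588 m/d, t = 727/0.04588 = 15850 d
t(silty sand) / t(medium sand) = 83180/15850 = 5.25

5.25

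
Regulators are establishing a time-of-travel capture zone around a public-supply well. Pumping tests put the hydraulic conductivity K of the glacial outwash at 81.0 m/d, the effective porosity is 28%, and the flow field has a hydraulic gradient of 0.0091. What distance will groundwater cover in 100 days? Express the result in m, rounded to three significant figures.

263 m

Darcy flux q = K·i = 81.0 × 0.0091 = 0.7371 m/d
Seepage velocity v = q / n = 0.7371 / 0.28 = 2.633 m/d
L = v × T = 2.633 × 100 = 263.3 m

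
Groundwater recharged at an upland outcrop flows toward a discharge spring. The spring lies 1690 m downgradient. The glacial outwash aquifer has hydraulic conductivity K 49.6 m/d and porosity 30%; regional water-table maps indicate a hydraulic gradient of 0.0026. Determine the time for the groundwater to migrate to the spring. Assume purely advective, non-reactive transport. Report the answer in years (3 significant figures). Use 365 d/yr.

10.8 years

Darcy flux q = K·i = 49.6 × 0.0026 = 0.1290 m/d
Seepage velocity v = q / n = 0.1290 / 0.30 = 0.4299 m/d
t = L / v = 1690 / 0.4299 = 3931 d
   = 3931 / 365 = 10.8 yr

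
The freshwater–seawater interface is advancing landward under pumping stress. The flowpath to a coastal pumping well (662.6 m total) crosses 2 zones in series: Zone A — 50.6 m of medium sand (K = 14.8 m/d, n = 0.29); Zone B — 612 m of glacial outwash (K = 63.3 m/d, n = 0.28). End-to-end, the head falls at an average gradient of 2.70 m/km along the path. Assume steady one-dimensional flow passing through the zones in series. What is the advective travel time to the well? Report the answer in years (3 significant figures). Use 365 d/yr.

3.73 years

For zones in series the flux q is common to all zones; the equivalent conductivity is the harmonic (thickness-weighted) mean, K_eq = L_total / Σ(L_j/K_j).
Σ(L/K) = 50.6/14.8 + 612/63.3 = 3.419 + 9.668 = 13.09 d
K_eq = L_total / Σ(L/K) = 662.6 / 13.09 = 50.63 m/d
q = K_eq · i = 50.63 × 0.0027 = 0.1367 m/d (same in every zone)
Zone A: v = q/n = 0.1367/0.29 = 0.4714 m/d → t_A = 50.6/0.4714 = 107.3 d
Zone B: v = q/n = 0.1367/0.28 = 0.4882 m/d → t_B = 612/0.4882 = 1254 d
Total t = 107.3 + 1254 = 1361 d
   = 1361 / 365 = 3.73 yr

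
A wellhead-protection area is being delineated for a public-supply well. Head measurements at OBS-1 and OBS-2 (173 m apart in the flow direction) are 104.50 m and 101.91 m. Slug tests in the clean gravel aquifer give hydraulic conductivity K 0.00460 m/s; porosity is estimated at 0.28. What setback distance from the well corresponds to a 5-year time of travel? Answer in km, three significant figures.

38.8 km

Hydraulic gradient i = (104.50 − 101.91) / 173 = 2.59 / 173 = 0.01497
K = 0.00460 m/s × 86400 s/d = 397.4 m/d
Specific discharge q = 397.4 × 0.01497 = 5.950 m/d
Seepage velocity v = q / n = 5.950 / 0.28 = 21.25 m/d
T = 5 yr × 365 = 1825 d
L = v × T = 21.25 × 1825 = 38780 m
   = 38.8 km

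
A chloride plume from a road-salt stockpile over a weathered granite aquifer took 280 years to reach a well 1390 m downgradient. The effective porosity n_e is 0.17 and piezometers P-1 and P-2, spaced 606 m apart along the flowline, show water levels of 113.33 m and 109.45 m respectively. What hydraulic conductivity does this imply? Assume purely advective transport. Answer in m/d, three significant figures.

Hydraulic gradient i = (113.33 − 109.45) / 606 = 3.88 / 606 = 0.006403
t = 280 years = 102200 d
v = L / t = 1390 / 102200 = 0.01360 m/d
K = v · n / i = 0.01360 × 0.17 / 0.006403 = 0.361 m/d

0.361 m/d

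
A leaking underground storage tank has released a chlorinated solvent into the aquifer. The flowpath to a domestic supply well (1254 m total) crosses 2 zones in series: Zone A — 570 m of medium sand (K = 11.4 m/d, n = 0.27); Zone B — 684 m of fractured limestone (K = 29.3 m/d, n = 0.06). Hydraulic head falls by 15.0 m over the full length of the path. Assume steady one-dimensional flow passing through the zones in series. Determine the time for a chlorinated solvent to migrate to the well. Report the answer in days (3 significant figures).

Steady 1-D flow in series ⇒ the Darcy flux q is identical in every zone and the zone head losses add (resistances L/K in series).
Σ(L/K) = 570/11.4 + 684/29.3 = 50.00 + 23.34 = 73.34 d
q = ΔH / Σ(L/K) = 15.0 / 73.34 = 0.2045 m/d (same in every zone)
Zone A: v = q/n = 0.2045/0.27 = 0.7575 m/d → t_A = 570/0.7575 = 752.5 d
Zone B: v = q/n = 0.2045/0.06 = 3.409 m/d → t_B = 684/3.409 = 200.7 d
Total t = 752.5 + 200.7 = 953.2 d

953 days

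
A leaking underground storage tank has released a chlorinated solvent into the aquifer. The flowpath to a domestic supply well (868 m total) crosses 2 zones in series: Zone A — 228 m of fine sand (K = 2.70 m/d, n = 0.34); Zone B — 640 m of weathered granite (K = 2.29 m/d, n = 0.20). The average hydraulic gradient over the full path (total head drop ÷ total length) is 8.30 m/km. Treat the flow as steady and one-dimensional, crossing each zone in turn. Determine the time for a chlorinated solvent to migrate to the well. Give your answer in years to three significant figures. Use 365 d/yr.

Continuity: the same q passes through each zone, so ΔH = q·Σ(L_j/K_j) — the zones act as resistances in series.
Σ(L/K) = 228/2.70 + 640/2.29 = 84.44 + 279.5 = 363.9 d
K_eq = L_total / Σ(L/K) = 868 / 363.9 = 2.385 m/d
q = K_eq · i = 2.385 × 0.0083 = 0.01980 m/d (same in every zone)
Zone A: v = q/n = 0.01980/0.34 = 0.05823 m/d → t_A = 228/0.05823 = 3916 d
Zone B: v = q/n = 0.01980/0.20 = 0.09898 m/d → t_B = 640/0.09898 = 6466 d
Total t = 3916 + 6466 = 10380 d
   = 10380 / 365 = 28.4 yr

28.4 years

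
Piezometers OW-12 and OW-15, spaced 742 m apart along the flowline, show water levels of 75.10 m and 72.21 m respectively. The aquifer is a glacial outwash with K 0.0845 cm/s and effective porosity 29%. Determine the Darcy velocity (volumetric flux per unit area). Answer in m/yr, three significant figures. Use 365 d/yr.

104 m/yr

Hydraulic gradient i = (75.10 − 72.21) / 742 = 2.89 / 742 = 0.003895
K = 0.0845 cm/s × 864 = 73.01 m/d
Specific discharge q = 73.01 × 0.003895 = 0.2844 m/d
   = 0.2844 × 365 = 104 m/yr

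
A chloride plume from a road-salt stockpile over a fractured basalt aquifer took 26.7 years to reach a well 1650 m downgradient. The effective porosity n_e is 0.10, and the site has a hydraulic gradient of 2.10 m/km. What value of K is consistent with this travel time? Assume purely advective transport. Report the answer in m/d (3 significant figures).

t = 26.7 years = 9746 d
v = L / t = 1650 / 9746 = 0.1693 m/d
K = v · n / i = 0.1693 × 0.10 / 0.0021 = 8.06 m/d

8.06 m/d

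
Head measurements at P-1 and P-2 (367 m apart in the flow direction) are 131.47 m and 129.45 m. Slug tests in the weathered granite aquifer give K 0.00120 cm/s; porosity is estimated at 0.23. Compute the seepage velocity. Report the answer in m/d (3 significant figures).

Hydraulic gradient i = (131.47 − 129.45) / 367 = 2.02 / 367 = 0.005504
K = 0.00120 cm/s × 864 = 1.037 m/d
Specific discharge q = 1.037 × 0.005504 = 0.005707 m/d
Seepage velocity v = q / n = 0.005707 / 0.23 = 0.02481 m/d

0.0248 m/d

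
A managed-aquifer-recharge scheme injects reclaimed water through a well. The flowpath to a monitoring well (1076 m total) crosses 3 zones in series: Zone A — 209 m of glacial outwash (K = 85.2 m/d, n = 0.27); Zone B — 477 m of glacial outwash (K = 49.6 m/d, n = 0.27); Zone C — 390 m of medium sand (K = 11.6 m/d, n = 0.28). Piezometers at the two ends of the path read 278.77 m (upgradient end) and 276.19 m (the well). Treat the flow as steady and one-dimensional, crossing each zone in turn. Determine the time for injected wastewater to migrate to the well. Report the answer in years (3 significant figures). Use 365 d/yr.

Total head drop ΔH = 278.77 − 276.19 = 2.58 m
Steady 1-D flow in series ⇒ the Darcy flux q is identical in every zone and the zone head losses add (resistances L/K in series).
Σ(L/K) = 209/85.2 + 477/49.6 + 390/11.6 = 2.453 + 9.617 + 33.62 = 45.69 d
q = ΔH / Σ(L/K) = 2.58 / 45.69 = 0.05647 m/d (same in every zone)
Zone A: v = q/n = 0.05647/0.27 = 0.2091 m/d → t_A = 209/0.2091 = 999.4 d
Zone B: v = q/n = 0.05647/0.27 = 0.2091 m/d → t_B = 477/0.2091 = 2281 d
Zone C: v = q/n = 0.05647/0.28 = 0.2017 m/d → t_C = 390/0.2017 = 1934 d
Total t = 999.4 + 2281 + 1934 = 5214 d
   = 5214 / 365 = 14.3 yr

14.3 years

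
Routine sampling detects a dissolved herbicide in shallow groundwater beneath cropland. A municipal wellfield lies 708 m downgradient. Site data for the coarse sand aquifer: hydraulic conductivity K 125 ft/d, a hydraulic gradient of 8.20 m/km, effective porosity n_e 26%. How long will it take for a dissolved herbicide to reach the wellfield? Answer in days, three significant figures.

K = 125 ft/d × 0.3048 = 38.10 m/d
Specific discharge q = 38.10 × 0.0082 = 0.3124 m/d
v = Ki/n = 38.10·0.0082/0.26 = 1.202 m/d
t = L / v = 708 / 1.202 = 589.2 d

589 days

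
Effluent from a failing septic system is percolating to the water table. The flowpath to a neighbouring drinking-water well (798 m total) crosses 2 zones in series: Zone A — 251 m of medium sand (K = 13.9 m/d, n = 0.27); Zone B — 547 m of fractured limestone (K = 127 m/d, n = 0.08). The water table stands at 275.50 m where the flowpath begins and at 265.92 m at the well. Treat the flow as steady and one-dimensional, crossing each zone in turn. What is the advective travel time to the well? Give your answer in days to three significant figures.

260 days

Total head drop ΔH = 275.50 − 265.92 = 9.58 m
Steady 1-D flow in series ⇒ the Darcy flux q is identical in every zone and the zone head losses add (resistances L/K in series).
Σ(L/K) = 251/13.9 + 547/127 = 18.06 + 4.307 = 22.36 d
q = ΔH / Σ(L/K) = 9.58 / 22.36 = 0.4284 m/d (same in every zone)
Zone A: v = q/n = 0.4284/0.27 = 1.586 m/d → t_A = 251/1.586 = 158.2 d
Zone B: v = q/n = 0.4284/0.08 = 5.354 m/d → t_B = 547/5.354 = 102.2 d
Total t = 158.2 + 102.2 = 260.4 d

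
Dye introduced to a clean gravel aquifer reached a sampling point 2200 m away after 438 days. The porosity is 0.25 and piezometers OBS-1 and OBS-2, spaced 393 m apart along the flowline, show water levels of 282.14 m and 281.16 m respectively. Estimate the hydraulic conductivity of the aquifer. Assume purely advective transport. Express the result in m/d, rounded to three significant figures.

Hydraulic gradient i = (282.14 − 281.16) / 393 = 0.98 / 393 = 0.002494
v = L / t = 2200 / 438 = 5.023 m/d
K = v · n / i = 5.023 × 0.25 / 0.002494 = 504 m/d

504 m/d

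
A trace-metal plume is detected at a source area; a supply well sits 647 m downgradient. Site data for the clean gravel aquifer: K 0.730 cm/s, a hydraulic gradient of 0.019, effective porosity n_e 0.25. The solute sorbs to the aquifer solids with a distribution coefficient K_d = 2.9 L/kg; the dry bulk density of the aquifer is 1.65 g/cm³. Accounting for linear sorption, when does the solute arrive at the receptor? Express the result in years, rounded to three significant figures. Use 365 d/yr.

K = 0.730 cm/s × 864 = 630.7 m/d
Specific discharge q = 630.7 × 0.019 = 11.98 m/d
v = Ki/n = 630.7·0.019/0.25 = 47.93 m/d
Retardation R = 1 + ρ_b·K_d/n = 1 + 1.65×2.9/0.25 = 20.14
Contaminant velocity v_c = v/R = 47.93/20.14 = 2.380 m/d
t = L/v_c = 647/2.380 = 271.8 d
   = 271.8/365 = 0.745 yr

0.745 years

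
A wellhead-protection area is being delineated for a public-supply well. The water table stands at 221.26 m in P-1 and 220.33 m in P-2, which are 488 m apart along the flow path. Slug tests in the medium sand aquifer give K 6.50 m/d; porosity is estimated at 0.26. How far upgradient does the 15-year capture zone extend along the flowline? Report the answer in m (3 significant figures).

261 m

Hydraulic gradient i = (221.26 − 220.33) / 488 = 0.93 / 488 = 0.001906
Darcy flux q = K·i = 6.50 × 0.001906 = 0.01239 m/d
v_s = q/n_e = 0.01239/0.26 = 0.04764 m/d
T = 15 yr × 365 = 5475 d
L = v × T = 0.04764 × 5475 = 260.8 m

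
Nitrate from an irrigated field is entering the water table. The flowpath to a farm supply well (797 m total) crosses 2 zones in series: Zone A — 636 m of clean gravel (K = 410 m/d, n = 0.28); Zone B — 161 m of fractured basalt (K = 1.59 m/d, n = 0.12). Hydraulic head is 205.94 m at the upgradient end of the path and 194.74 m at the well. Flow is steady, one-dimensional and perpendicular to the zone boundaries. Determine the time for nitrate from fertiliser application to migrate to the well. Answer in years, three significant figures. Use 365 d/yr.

Total head drop ΔH = 205.94 − 194.74 = 11.20 m
Continuity: the same q passes through each zone, so ΔH = q·Σ(L_j/K_j) — the zones act as resistances in series.
Σ(L/K) = 636/410 + 161/1.59 = 1.551 + 101.3 = 102.8 d
q = ΔH / Σ(L/K) = 11.20 / 102.8 = 0.1089 m/d (same in every zone)
Zone A: v = q/n = 0.1089/0.28 = 0.3891 m/d → t_A = 636/0.3891 = 1635 d
Zone B: v = q/n = 0.1089/0.12 = 0.9078 m/d → t_B = 161/0.9078 = 177.3 d
Total t = 1635 + 177.3 = 1812 d
   = 1812 / 365 = 4.96 yr

4.96 years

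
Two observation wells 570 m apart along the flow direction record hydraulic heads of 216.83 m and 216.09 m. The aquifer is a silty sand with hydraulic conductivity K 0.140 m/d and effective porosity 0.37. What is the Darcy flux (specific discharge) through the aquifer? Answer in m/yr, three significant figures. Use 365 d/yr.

0.0663 m/yr

Hydraulic gradient i = (216.83 − 216.09) / 570 = 0.74 / 570 = 0.001298
Darcy flux q = K·i = 0.140 × 0.001298 = 1.818e-4 m/d
   = 1.818e-4 × 365 = 0.0663 m/yr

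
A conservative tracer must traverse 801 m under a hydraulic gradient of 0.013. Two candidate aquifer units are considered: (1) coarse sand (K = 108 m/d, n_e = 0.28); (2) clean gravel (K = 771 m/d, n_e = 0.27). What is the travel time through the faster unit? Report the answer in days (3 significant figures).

Unit 1 (coarse sand): v = 108×0.013/0.28 = 5.014 m/d, t = 801/5.014 = 159.7 d
Unit 2 (clean gravel): v = 771×0.013/0.27 = 37.12 m/d, t = 801/37.12 = 21.58 d
Faster unit: t = 21.6 d

21.6 days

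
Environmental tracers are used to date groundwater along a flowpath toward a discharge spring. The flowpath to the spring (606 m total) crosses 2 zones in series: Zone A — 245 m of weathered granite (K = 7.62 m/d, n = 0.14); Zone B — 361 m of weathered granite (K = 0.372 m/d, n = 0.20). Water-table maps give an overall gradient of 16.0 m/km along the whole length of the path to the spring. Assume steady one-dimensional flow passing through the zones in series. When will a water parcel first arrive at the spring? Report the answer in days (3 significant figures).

11000 days

For zones in series the flux q is common to all zones; the equivalent conductivity is the harmonic (thickness-weighted) mean, K_eq = L_total / Σ(L_j/K_j).
Σ(L/K) = 245/7.62 + 361/0.372 = 32.15 + 970.4 = 1003 d
K_eq = L_total / Σ(L/K) = 606 / 1003 = 0.6044 m/d
q = K_eq · i = 0.6044 × 0.016 = 0.009671 m/d (same in every zone)
Zone A: v = q/n = 0.009671/0.14 = 0.06908 m/d → t_A = 245/0.06908 = 3547 d
Zone B: v = q/n = 0.009671/0.20 = 0.04836 m/d → t_B = 361/0.04836 = 7466 d
Total t = 3547 + 7466 = 11010 d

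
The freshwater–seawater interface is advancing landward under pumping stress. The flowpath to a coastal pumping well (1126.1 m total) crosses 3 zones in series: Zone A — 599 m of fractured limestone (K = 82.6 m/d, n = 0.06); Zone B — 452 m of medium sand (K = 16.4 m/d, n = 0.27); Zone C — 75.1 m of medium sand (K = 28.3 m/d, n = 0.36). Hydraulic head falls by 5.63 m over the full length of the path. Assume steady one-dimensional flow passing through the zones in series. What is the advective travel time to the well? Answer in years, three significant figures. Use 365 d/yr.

Continuity: the same q passes through each zone, so ΔH = q·Σ(L_j/K_j) — the zones act as resistances in series.
Σ(L/K) = 599/82.6 + 452/16.4 + 75.1/28.3 = 7.252 + 27.56 + 2.654 = 37.47 d
q = ΔH / Σ(L/K) = 5.63 / 37.47 = 0.1503 m/d (same in every zone)
Zone A: v = q/n = 0.1503/0.06 = 2.504 m/d → t_A = 599/2.504 = 239.2 d
Zone B: v = q/n = 0.1503/0.27 = 0.5565 m/d → t_B = 452/0.5565 = 812.2 d
Zone C: v = q/n = 0.1503/0.36 = 0.4174 m/d → t_C = 75.1/0.4174 = 179.9 d
Total t = 239.2 + 812.2 + 179.9 = 1231 d
   = 1231 / 365 = 3.37 yr

3.37 years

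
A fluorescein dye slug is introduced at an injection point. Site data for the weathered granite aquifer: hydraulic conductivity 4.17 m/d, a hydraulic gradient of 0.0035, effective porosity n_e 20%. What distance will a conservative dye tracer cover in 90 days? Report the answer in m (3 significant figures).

6.57 m

q = Ki = 4.17 × 0.0035 = 0.01460 m/d
Seepage velocity v = q / n = 0.01460 / 0.20 = 0.07298 m/d
L = v × T = 0.07298 × 90 = 6.568 m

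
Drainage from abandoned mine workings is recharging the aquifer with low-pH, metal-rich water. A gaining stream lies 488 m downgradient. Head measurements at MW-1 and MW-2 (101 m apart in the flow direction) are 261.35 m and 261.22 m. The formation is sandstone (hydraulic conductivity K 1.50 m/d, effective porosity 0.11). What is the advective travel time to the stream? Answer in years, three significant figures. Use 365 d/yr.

Hydraulic gradient i = (261.35 − 261.22) / 101 = 0.13 / 101 = 0.001287
q = Ki = 1.50 × 0.001287 = 0.001931 m/d
Seepage velocity v = q / n = 0.001931 / 0.11 = 0.01755 m/d
t = L / v = 488 / 0.01755 = 27800 d
   = 27800 / 365 = 76.2 yr

76.2 years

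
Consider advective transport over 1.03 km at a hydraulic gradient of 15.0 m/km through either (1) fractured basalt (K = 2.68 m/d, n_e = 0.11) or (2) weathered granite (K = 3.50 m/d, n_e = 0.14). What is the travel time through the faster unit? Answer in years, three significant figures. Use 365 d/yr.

7.53 years

Unit 1 (fractured basalt): v = 2.68×0.015/0.11 = 0.3655 m/d, t = 1030/0.3655 = 2818 d
Unit 2 (weathered granite): v = 3.50×0.015/0.14 = 0.3750 m/d, t = 1030/0.3750 = 2747 d
Faster: 2747 d / 365 = 7.53 yr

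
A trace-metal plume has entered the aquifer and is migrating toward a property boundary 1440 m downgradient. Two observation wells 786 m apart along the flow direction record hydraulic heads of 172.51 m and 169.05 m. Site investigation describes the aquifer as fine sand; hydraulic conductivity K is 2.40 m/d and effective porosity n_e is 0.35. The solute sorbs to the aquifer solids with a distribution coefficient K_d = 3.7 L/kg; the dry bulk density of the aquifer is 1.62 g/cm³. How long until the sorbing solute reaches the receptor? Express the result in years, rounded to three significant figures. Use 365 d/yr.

Hydraulic gradient i = (172.51 − 169.05) / 786 = 3.46 / 786 = 0.004402
Darcy flux q = K·i = 2.40 × 0.004402 = 0.01056 m/d
v_s = q/n_e = 0.01056/0.35 = 0.03019 m/d
Retardation R = 1 + ρ_b·K_d/n = 1 + 1.62×3.7/0.35 = 18.13
Contaminant velocity v_c = v/R = 0.03019/18.13 = 0.001665 m/d
t = L/v_c = 1440/0.001665 = 864700 d
   = 864700/365 = 2370 yr

2370 years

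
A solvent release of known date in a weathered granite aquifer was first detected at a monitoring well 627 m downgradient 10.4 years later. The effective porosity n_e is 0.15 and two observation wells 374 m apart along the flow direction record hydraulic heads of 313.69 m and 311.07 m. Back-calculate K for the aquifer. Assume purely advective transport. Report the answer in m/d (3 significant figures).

Hydraulic gradient i = (313.69 − 311.07) / 374 = 2.62 / 374 = 0.007005
t = 10.4 years = 3796 d
v = L / t = 627 / 3796 = 0.1652 m/d
K = v · n / i = 0.1652 × 0.15 / 0.007005 = 3.54 m/d

3.54 m/d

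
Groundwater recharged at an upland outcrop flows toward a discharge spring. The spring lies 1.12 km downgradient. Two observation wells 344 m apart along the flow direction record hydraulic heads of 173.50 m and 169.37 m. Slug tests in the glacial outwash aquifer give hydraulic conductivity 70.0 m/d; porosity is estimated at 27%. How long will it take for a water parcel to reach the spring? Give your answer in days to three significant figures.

360 days

Hydraulic gradient i = (173.50 − 169.37) / 344 = 4.13 / 344 = 0.01201
q = Ki = 70.0 × 0.01201 = 0.8404 m/d
Average linear velocity = 0.8404 / 0.27 = 3.113 m/d
L = 1.12 km = 1120 m
t = L / v = 1120 / 3.113 = 359.8 d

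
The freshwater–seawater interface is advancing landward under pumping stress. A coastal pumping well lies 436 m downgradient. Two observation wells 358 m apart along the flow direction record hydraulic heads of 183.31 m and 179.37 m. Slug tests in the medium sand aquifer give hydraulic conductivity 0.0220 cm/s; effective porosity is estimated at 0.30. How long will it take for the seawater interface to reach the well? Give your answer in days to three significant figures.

Hydraulic gradient i = (183.31 − 179.37) / 358 = 3.94 / 358 = 0.01101
K = 0.0220 cm/s × 864 = 19.01 m/d
Darcy flux q = K·i = 19.01 × 0.01101 = 0.2092 m/d
Average linear velocity = 0.2092 / 0.30 = 0.6973 m/d
t = L / v = 436 / 0.6973 = 625.3 d

625 days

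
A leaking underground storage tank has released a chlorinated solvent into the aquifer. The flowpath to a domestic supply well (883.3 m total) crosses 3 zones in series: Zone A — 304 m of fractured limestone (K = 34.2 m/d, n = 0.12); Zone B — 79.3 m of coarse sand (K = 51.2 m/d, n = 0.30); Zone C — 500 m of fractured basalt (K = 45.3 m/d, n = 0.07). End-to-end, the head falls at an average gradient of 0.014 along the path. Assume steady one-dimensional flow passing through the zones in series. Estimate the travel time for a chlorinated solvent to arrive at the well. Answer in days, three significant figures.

165 days

For zones in series the flux q is common to all zones; the equivalent conductivity is the harmonic (thickness-weighted) mean, K_eq = L_total / Σ(L_j/K_j).
Σ(L/K) = 304/34.2 + 79.3/51.2 + 500/45.3 = 8.889 + 1.549 + 11.04 = 21.48 d
K_eq = L_total / Σ(L/K) = 883.3 / 21.48 = 41.13 m/d
q = K_eq · i = 41.13 × 0.014 = 0.5758 m/d (same in every zone)
Zone A: v = q/n = 0.5758/0.12 = 4.799 m/d → t_A = 304/4.799 = 63.35 d
Zone B: v = q/n = 0.5758/0.30 = 1.919 m/d → t_B = 79.3/1.919 = 41.31 d
Zone C: v = q/n = 0.5758/0.07 = 8.226 m/d → t_C = 500/8.226 = 60.78 d
Total t = 63.35 + 41.31 + 60.78 = 165.4 d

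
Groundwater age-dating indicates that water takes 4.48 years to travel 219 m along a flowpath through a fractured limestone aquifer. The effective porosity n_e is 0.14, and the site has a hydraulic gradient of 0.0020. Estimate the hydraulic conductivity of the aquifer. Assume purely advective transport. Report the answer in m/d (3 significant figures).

t = 4.48 years = 1635 d
v = L / t = 219 / 1635 = 0.1339 m/d
K = v · n / i = 0.1339 × 0.14 / 0.0020 = 9.38 m/d

9.38 m/d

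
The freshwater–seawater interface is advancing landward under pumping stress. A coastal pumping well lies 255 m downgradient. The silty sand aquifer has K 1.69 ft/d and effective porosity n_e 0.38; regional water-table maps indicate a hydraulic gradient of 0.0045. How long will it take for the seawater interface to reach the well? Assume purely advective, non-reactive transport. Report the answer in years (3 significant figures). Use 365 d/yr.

115 years

K = 1.69 ft/d × 0.3048 = 0.5151 m/d
Darcy flux q = K·i = 0.5151 × 0.0045 = 0.002318 m/d
v = Ki/n = 0.5151·0.0045/0.38 = 0.006100 m/d
t = L / v = 255 / 0.006100 = 41800 d
   = 41800 / 365 = 115 yr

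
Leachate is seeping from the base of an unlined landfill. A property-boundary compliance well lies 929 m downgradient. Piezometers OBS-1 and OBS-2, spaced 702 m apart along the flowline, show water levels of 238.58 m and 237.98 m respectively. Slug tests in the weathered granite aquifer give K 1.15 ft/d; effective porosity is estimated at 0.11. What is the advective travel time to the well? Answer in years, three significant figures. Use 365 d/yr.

Hydraulic gradient i = (238.58 − 237.98) / 702 = 0.60 / 702 = 8.547e-4
K = 1.15 ft/d × 0.3048 = 0.3505 m/d
Darcy flux q = K·i = 0.3505 × 8.547e-4 = 2.996e-4 m/d
v = Ki/n = 0.3505·8.547e-4/0.11 = 0.002724 m/d
t = L / v = 929 / 0.002724 = 341100 d
   = 341100 / 365 = 935 yr

935 years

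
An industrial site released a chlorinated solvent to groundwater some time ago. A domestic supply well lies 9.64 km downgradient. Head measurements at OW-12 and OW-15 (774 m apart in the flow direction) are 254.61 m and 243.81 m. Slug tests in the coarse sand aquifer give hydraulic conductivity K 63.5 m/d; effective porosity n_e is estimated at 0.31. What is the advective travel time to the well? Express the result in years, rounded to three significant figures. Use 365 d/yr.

9.24 years

Hydraulic gradient i = (254.61 − 243.81) / 774 = 10.80 / 774 = 0.01395
q = Ki = 63.5 × 0.01395 = 0.8860 m/d
Seepage velocity v = q / n = 0.8860 / 0.31 = 2.858 m/d
L = 9.64 km = 9640 m
t = L / v = 9640 / 2.858 = 3373 d
   = 3373 / 365 = 9.24 yr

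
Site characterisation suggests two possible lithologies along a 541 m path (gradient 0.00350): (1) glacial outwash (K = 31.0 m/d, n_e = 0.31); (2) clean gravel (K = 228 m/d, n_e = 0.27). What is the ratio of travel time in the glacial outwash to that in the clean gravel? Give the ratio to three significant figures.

8.44

Unit 1 (glacial outwash): v = 31.0×0.0035/0.31 = 0.3500 m/d, t = 541/0.3500 = 1546 d
Unit 2 (clean gravel): v = 228×0.0035/0.27 = 2.956 m/d, t = 541/2.956 = 183.0 d
t(glacial outwash) / t(clean gravel) = 1546/183.0 = 8.44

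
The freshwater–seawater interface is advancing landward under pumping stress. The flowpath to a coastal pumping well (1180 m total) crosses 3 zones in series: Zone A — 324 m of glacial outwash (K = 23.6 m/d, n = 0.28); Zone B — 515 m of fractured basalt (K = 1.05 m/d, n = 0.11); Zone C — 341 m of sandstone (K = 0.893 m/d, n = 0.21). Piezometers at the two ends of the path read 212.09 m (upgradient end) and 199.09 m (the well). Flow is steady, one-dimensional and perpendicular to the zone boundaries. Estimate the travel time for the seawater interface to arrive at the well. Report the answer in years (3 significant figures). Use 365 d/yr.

40.9 years

Total head drop ΔH = 212.09 − 199.09 = 13.00 m
Continuity: the same q passes through each zone, so ΔH = q·Σ(L_j/K_j) — the zones act as resistances in series.
Σ(L/K) = 324/23.6 + 515/1.05 + 341/0.893 = 13.73 + 490.5 + 381.9 = 886.1 d
q = ΔH / Σ(L/K) = 13.00 / 886.1 = 0.01467 m/d (same in every zone)
Zone A: v = q/n = 0.01467/0.28 = 0.05240 m/d → t_A = 324/0.05240 = 6183 d
Zone B: v = q/n = 0.01467/0.11 = 0.1334 m/d → t_B = 515/0.1334 = 3861 d
Zone C: v = q/n = 0.01467/0.21 = 0.06986 m/d → t_C = 341/0.06986 = 4881 d
Total t = 6183 + 3861 + 4881 = 14930 d
   = 14930 / 365 = 40.9 yr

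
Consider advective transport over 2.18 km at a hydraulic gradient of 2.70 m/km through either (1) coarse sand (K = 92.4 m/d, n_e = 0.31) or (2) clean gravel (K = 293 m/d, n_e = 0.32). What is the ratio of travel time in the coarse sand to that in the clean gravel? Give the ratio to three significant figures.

3.07

Unit 1 (coarse sand): v = 92.4×0.0027/0.31 = 0.8048 m/d, t = 2180/0.8048 = 2709 d
Unit 2 (clean gravel): v = 293×0.0027/0.32 = 2.472 m/d, t = 2180/2.472 = 881.8 d
t(coarse sand) / t(clean gravel) = 2709/881.8 = 3.07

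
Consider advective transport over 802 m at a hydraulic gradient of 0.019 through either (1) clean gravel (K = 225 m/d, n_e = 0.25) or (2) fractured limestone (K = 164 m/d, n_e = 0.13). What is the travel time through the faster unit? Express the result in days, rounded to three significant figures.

33.5 days

Unit 1 (clean gravel): v = 225×0.019/0.25 = 17.10 m/d, t = 802/17.10 = 46.90 d
Unit 2 (fractured limestone): v = 164×0.019/0.13 = 23.97 m/d, t = 802/23.97 = 33.46 d
Faster unit: t = 33.5 d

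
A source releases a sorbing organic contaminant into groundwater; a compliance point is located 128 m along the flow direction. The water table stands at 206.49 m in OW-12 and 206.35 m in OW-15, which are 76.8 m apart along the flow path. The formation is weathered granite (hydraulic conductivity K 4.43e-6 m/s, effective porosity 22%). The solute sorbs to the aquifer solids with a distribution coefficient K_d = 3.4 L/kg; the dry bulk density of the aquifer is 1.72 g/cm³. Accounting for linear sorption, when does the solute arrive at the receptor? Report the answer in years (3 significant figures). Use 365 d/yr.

Hydraulic gradient i = (206.49 − 206.35) / 76.8 = 0.14 / 76.8 = 0.001823
K = 4.43e-6 m/s × 86400 s/d = 0.3828 m/d
Darcy flux q = K·i = 0.3828 × 0.001823 = 6.977e-4 m/d
v_s = q/n_e = 6.977e-4/0.22 = 0.003171 m/d
Retardation R = 1 + ρ_b·K_d/n = 1 + 1.72×3.4/0.22 = 27.58
Contaminant velocity v_c = v/R = 0.003171/27.58 = 1.150e-4 m/d
t = L/v_c = 128/1.150e-4 = 1.113e6 d
   = 1.113e6/365 = 3050 yr

3050 years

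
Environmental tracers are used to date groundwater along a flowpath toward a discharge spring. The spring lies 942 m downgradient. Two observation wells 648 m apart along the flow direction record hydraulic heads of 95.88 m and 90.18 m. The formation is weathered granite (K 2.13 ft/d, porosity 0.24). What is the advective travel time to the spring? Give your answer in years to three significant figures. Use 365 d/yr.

Hydraulic gradient i = (95.88 − 90.18) / 648 = 5.70 / 648 = 0.008796
K = 2.13 ft/d × 0.3048 = 0.6492 m/d
Darcy flux q = K·i = 0.6492 × 0.008796 = 0.005711 m/d
Average linear velocity = 0.005711 / 0.24 = 0.02379 m/d
t = L / v = 942 / 0.02379 = 39590 d
   = 39590 / 365 = 108 yr

108 years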